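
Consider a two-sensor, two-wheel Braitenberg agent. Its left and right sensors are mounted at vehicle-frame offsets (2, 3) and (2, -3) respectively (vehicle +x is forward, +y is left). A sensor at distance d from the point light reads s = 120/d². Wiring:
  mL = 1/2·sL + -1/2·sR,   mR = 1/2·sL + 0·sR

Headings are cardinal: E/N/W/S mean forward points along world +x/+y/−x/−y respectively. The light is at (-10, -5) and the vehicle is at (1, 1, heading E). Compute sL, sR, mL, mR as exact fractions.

left sensor world pos  = (3, 4); dL² = 250
right sensor world pos = (3, -2); dR² = 178
sL = 120/250 = 12/25
sR = 120/178 = 60/89
mL = 1/2·sL + -1/2·sR = -216/2225
mR = 1/2·sL + 0·sR = 6/25

12/25 60/89 -216/2225 6/25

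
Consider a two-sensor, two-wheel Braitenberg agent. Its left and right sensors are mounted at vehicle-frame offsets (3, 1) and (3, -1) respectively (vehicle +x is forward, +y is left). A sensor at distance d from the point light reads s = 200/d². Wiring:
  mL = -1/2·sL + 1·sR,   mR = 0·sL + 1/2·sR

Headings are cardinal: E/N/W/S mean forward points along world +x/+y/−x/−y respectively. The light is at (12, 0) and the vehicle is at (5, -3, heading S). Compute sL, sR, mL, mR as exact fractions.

25/9 2 11/18 1

left sensor world pos  = (6, -6); dL² = 72
right sensor world pos = (4, -6); dR² = 100
sL = 200/72 = 25/9
sR = 200/100 = 2
mL = -1/2·sL + 1·sR = 11/18
mR = 0·sL + 1/2·sR = 1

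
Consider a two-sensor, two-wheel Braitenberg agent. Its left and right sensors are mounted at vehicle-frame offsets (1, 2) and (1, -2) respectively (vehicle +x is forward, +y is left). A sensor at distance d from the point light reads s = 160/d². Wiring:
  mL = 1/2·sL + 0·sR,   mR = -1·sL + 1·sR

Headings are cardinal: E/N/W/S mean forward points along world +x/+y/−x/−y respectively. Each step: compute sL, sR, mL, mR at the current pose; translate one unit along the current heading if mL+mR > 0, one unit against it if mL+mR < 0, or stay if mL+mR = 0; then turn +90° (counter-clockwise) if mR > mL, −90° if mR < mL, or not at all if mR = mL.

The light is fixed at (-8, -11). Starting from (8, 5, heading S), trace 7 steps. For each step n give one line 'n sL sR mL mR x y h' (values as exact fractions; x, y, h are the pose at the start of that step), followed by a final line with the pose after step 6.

0 160/549 160/421 80/549 20480/231129 8 5 S
1 80/197 80/257 40/197 -4800/50629 8 4 W
2 32/85 32/109 16/85 -768/9265 7 4 N
3 8/29 40/113 4/29 256/3277 7 5 E
4 160/549 160/421 80/549 20480/231129 8 5 S
5 80/197 80/257 40/197 -4800/50629 8 4 W
6 32/85 32/109 16/85 -768/9265 7 4 N
final 7 5 E

n=0: pose=(8,5,S); sL=160/549, sR=160/421; mL=80/549, mR=20480/231129; mL+mR=54160/231129 → advance +1; mR−mL=-4400/77043 → turn -1·90°
n=1: pose=(8,4,W); sL=80/197, sR=80/257; mL=40/197, mR=-4800/50629; mL+mR=5480/50629 → advance +1; mR−mL=-15080/50629 → turn -1·90°
n=2: pose=(7,4,N); sL=32/85, sR=32/109; mL=16/85, mR=-768/9265; mL+mR=976/9265 → advance +1; mR−mL=-2512/9265 → turn -1·90°
n=3: pose=(7,5,E); sL=8/29, sR=40/113; mL=4/29, mR=256/3277; mL+mR=708/3277 → advance +1; mR−mL=-196/3277 → turn -1·90°
n=4: pose=(8,5,S); sL=160/549, sR=160/421; mL=80/549, mR=20480/231129; mL+mR=54160/231129 → advance +1; mR−mL=-4400/77043 → turn -1·90°
n=5: pose=(8,4,W); sL=80/197, sR=80/257; mL=40/197, mR=-4800/50629; mL+mR=5480/50629 → advance +1; mR−mL=-15080/50629 → turn -1·90°
n=6: pose=(7,4,N); sL=32/85, sR=32/109; mL=16/85, mR=-768/9265; mL+mR=976/9265 → advance +1; mR−mL=-2512/9265 → turn -1·90°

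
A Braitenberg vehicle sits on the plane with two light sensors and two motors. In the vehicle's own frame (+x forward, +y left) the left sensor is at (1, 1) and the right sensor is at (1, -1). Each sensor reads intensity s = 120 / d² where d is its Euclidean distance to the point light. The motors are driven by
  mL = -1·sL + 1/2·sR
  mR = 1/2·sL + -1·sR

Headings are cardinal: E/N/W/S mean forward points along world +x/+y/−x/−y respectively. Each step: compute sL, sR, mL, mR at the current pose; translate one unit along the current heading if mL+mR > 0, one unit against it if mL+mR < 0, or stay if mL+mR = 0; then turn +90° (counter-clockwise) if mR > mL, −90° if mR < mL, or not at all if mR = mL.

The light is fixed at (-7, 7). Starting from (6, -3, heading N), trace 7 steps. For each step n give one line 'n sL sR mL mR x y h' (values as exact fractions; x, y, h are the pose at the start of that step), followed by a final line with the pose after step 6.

0 8/15 120/277 -1316/4155 -692/4155 6 -3 N
1 5/12 30/61 -125/732 -415/1464 6 -4 W
2 120/269 24/65 -4572/17485 -2556/17485 7 -4 N
3 60/169 12/29 -726/4901 -1158/4901 7 -5 W
4 120/317 120/377 -26220/119509 -15420/119509 8 -5 N
5 15/49 6/17 -108/833 -333/1666 8 -6 W
6 40/123 120/433 -9940/53259 -6100/53259 9 -6 N
final 9 -7 W

n=0: pose=(6,-3,N); sL=8/15, sR=120/277; mL=-1316/4155, mR=-692/4155; mL+mR=-2008/4155 → advance -1; mR−mL=208/1385 → turn +1·90°
n=1: pose=(6,-4,W); sL=5/12, sR=30/61; mL=-125/732, mR=-415/1464; mL+mR=-665/1464 → advance -1; mR−mL=-55/488 → turn -1·90°
n=2: pose=(7,-4,N); sL=120/269, sR=24/65; mL=-4572/17485, mR=-2556/17485; mL+mR=-7128/17485 → advance -1; mR−mL=2016/17485 → turn +1·90°
n=3: pose=(7,-5,W); sL=60/169, sR=12/29; mL=-726/4901, mR=-1158/4901; mL+mR=-1884/4901 → advance -1; mR−mL=-432/4901 → turn -1·90°
n=4: pose=(8,-5,N); sL=120/317, sR=120/377; mL=-26220/119509, mR=-15420/119509; mL+mR=-41640/119509 → advance -1; mR−mL=10800/119509 → turn +1·90°
n=5: pose=(8,-6,W); sL=15/49, sR=6/17; mL=-108/833, mR=-333/1666; mL+mR=-549/1666 → advance -1; mR−mL=-117/1666 → turn -1·90°
n=6: pose=(9,-6,N); sL=40/123, sR=120/433; mL=-9940/53259, mR=-6100/53259; mL+mR=-16040/53259 → advance -1; mR−mL=1280/17753 → turn +1·90°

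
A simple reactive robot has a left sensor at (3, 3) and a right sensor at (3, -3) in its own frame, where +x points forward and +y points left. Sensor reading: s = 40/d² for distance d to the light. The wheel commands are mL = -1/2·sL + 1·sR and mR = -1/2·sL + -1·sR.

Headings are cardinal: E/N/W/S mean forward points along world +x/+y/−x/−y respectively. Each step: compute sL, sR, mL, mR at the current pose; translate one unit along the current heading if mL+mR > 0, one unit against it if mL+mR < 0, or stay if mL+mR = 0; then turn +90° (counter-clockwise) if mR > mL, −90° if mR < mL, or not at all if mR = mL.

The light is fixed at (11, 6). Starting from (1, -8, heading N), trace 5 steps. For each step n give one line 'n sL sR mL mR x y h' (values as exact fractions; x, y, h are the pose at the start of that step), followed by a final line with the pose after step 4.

0 4/29 4/17 82/493 -150/493 1 -8 N
1 40/193 40/373 260/71989 -15180/71989 1 -9 E
2 10/97 1/13 32/1261 -162/1261 0 -9 S
3 8/97 40/317 2612/30749 -5148/30749 0 -8 W
4 4/29 4/17 82/493 -150/493 1 -8 N
final 1 -9 E

n=0: pose=(1,-8,N); sL=4/29, sR=4/17; mL=82/493, mR=-150/493; mL+mR=-4/29 → advance -1; mR−mL=-8/17 → turn -1·90°
n=1: pose=(1,-9,E); sL=40/193, sR=40/373; mL=260/71989, mR=-15180/71989; mL+mR=-40/193 → advance -1; mR−mL=-80/373 → turn -1·90°
n=2: pose=(0,-9,S); sL=10/97, sR=1/13; mL=32/1261, mR=-162/1261; mL+mR=-10/97 → advance -1; mR−mL=-2/13 → turn -1·90°
n=3: pose=(0,-8,W); sL=8/97, sR=40/317; mL=2612/30749, mR=-5148/30749; mL+mR=-8/97 → advance -1; mR−mL=-80/317 → turn -1·90°
n=4: pose=(1,-8,N); sL=4/29, sR=4/17; mL=82/493, mR=-150/493; mL+mR=-4/29 → advance -1; mR−mL=-8/17 → turn -1·90°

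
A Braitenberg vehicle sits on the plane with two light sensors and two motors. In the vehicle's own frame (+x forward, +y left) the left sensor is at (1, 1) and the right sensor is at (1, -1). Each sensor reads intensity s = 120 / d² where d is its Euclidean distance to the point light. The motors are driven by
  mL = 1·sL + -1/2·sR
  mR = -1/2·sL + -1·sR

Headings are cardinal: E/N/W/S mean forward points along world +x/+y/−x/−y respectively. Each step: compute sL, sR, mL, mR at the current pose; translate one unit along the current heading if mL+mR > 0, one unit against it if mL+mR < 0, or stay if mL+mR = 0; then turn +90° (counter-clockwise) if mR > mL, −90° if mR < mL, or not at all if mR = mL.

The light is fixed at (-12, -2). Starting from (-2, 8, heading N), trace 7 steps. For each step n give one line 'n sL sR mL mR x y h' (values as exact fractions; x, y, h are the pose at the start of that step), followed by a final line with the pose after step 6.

n=0: pose=(-2,8,N); sL=60/101, sR=60/121; mL=4230/12221, mR=-9690/12221; mL+mR=-5460/12221 → advance -1; mR−mL=-13920/12221 → turn -1·90°
n=1: pose=(-2,7,E); sL=120/221, sR=24/37; mL=1788/8177, mR=-7524/8177; mL+mR=-5736/8177 → advance -1; mR−mL=-9312/8177 → turn -1·90°
n=2: pose=(-3,7,S); sL=30/41, sR=15/16; mL=345/1312, mR=-855/656; mL+mR=-1365/1312 → advance -1; mR−mL=-2055/1312 → turn -1·90°
n=3: pose=(-3,8,W); sL=24/29, sR=24/37; mL=540/1073, mR=-1140/1073; mL+mR=-600/1073 → advance -1; mR−mL=-1680/1073 → turn -1·90°
n=4: pose=(-2,8,N); sL=60/101, sR=60/121; mL=4230/12221, mR=-9690/12221; mL+mR=-5460/12221 → advance -1; mR−mL=-13920/12221 → turn -1·90°
n=5: pose=(-2,7,E); sL=120/221, sR=24/37; mL=1788/8177, mR=-7524/8177; mL+mR=-5736/8177 → advance -1; mR−mL=-9312/8177 → turn -1·90°
n=6: pose=(-3,7,S); sL=30/41, sR=15/16; mL=345/1312, mR=-855/656; mL+mR=-1365/1312 → advance -1; mR−mL=-2055/1312 → turn -1·90°

0 60/101 60/121 4230/12221 -9690/12221 -2 8 N
1 120/221 24/37 1788/8177 -7524/8177 -2 7 E
2 30/41 15/16 345/1312 -855/656 -3 7 S
3 24/29 24/37 540/1073 -1140/1073 -3 8 W
4 60/101 60/121 4230/12221 -9690/12221 -2 8 N
5 120/221 24/37 1788/8177 -7524/8177 -2 7 E
6 30/41 15/16 345/1312 -855/656 -3 7 S
final -3 8 W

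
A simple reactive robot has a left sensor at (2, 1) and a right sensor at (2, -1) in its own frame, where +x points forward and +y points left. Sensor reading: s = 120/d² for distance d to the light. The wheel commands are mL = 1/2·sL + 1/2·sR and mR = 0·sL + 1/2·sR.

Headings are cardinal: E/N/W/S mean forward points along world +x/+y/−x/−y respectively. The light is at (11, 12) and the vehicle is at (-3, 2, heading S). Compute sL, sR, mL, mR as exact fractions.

120/313 40/123 13640/38499 20/123

left sensor world pos  = (-2, 0); dL² = 313
right sensor world pos = (-4, 0); dR² = 369
sL = 120/313 = 120/313
sR = 120/369 = 40/123
mL = 1/2·sL + 1/2·sR = 13640/38499
mR = 0·sL + 1/2·sR = 20/123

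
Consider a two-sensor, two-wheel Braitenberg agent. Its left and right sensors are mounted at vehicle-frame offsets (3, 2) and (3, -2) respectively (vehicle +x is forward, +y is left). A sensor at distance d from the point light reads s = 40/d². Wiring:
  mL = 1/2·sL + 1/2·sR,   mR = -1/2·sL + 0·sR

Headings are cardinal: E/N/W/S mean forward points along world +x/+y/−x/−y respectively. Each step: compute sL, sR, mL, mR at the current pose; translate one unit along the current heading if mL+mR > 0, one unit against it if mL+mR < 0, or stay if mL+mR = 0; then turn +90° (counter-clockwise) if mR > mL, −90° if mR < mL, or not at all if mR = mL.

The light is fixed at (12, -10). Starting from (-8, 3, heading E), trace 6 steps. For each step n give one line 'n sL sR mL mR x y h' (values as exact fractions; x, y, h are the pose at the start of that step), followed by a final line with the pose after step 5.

0 20/257 4/41 924/10537 -10/257 -8 3 E
1 40/389 40/541 18600/210449 -20/389 -7 3 S
2 5/73 1/17 79/1241 -5/146 -7 2 W
3 40/709 40/549 25160/389241 -20/709 -8 2 N
4 20/257 4/41 924/10537 -10/257 -8 3 E
5 40/389 40/541 18600/210449 -20/389 -7 3 S
final -7 2 W

n=0: pose=(-8,3,E); sL=20/257, sR=4/41; mL=924/10537, mR=-10/257; mL+mR=2/41 → advance +1; mR−mL=-1334/10537 → turn -1·90°
n=1: pose=(-7,3,S); sL=40/389, sR=40/541; mL=18600/210449, mR=-20/389; mL+mR=20/541 → advance +1; mR−mL=-29420/210449 → turn -1·90°
n=2: pose=(-7,2,W); sL=5/73, sR=1/17; mL=79/1241, mR=-5/146; mL+mR=1/34 → advance +1; mR−mL=-243/2482 → turn -1·90°
n=3: pose=(-8,2,N); sL=40/709, sR=40/549; mL=25160/389241, mR=-20/709; mL+mR=20/549 → advance +1; mR−mL=-36140/389241 → turn -1·90°
n=4: pose=(-8,3,E); sL=20/257, sR=4/41; mL=924/10537, mR=-10/257; mL+mR=2/41 → advance +1; mR−mL=-1334/10537 → turn -1·90°
n=5: pose=(-7,3,S); sL=40/389, sR=40/541; mL=18600/210449, mR=-20/389; mL+mR=20/541 → advance +1; mR−mL=-29420/210449 → turn -1·90°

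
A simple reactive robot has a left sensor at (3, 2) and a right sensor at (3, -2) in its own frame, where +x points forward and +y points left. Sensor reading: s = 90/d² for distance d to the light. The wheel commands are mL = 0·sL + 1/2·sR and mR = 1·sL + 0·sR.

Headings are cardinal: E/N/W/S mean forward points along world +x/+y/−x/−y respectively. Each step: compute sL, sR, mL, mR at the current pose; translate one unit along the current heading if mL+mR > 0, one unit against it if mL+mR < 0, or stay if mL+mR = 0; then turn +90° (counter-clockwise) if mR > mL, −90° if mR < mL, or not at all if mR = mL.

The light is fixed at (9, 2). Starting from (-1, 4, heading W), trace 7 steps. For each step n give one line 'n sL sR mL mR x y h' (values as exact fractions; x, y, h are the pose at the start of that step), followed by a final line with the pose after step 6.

0 90/169 18/37 9/37 90/169 -1 4 W
1 45/41 9/17 9/34 45/41 -2 4 S
2 90/73 18/13 9/13 90/73 -2 3 E
3 9/16 9/8 9/16 9/16 -1 3 N
4 90/169 90/89 45/89 90/169 -1 4 N
5 9/17 45/97 45/194 9/17 -1 5 W
6 10/9 90/169 45/169 10/9 -2 5 S
final -2 4 E

n=0: pose=(-1,4,W); sL=90/169, sR=18/37; mL=9/37, mR=90/169; mL+mR=4851/6253 → advance +1; mR−mL=1809/6253 → turn +1·90°
n=1: pose=(-2,4,S); sL=45/41, sR=9/17; mL=9/34, mR=45/41; mL+mR=1899/1394 → advance +1; mR−mL=1161/1394 → turn +1·90°
n=2: pose=(-2,3,E); sL=90/73, sR=18/13; mL=9/13, mR=90/73; mL+mR=1827/949 → advance +1; mR−mL=513/949 → turn +1·90°
n=3: pose=(-1,3,N); sL=9/16, sR=9/8; mL=9/16, mR=9/16; mL+mR=9/8 → advance +1; mR−mL=0 → turn +0·90°
n=4: pose=(-1,4,N); sL=90/169, sR=90/89; mL=45/89, mR=90/169; mL+mR=15615/15041 → advance +1; mR−mL=405/15041 → turn +1·90°
n=5: pose=(-1,5,W); sL=9/17, sR=45/97; mL=45/194, mR=9/17; mL+mR=2511/3298 → advance +1; mR−mL=981/3298 → turn +1·90°
n=6: pose=(-2,5,S); sL=10/9, sR=90/169; mL=45/169, mR=10/9; mL+mR=2095/1521 → advance +1; mR−mL=1285/1521 → turn +1·90°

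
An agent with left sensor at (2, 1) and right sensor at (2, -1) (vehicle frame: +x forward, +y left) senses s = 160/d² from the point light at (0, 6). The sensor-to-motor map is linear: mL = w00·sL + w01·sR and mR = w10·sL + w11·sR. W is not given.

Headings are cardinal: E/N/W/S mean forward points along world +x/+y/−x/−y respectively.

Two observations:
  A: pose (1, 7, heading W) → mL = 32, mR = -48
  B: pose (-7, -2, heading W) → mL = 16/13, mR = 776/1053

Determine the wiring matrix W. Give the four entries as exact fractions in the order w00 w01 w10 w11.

obs A: pose=(1,7,W) → sL=160, sR=32, mL=32, mR=-48
obs B: pose=(-7,-2,W) → sL=80/81, sR=16/13, mL=16/13, mR=776/1053
sensor matrix S = [[160, 32], [80/81, 16/13]]; det S = 174080/1053
solve [mL_A; mL_B] = S·[w00; w01] and [mR_A; mR_B] = S·[w10; w11]:
  w00 = 0, w01 = 1, w10 = -1/2, w11 = 1

0 1 -1/2 1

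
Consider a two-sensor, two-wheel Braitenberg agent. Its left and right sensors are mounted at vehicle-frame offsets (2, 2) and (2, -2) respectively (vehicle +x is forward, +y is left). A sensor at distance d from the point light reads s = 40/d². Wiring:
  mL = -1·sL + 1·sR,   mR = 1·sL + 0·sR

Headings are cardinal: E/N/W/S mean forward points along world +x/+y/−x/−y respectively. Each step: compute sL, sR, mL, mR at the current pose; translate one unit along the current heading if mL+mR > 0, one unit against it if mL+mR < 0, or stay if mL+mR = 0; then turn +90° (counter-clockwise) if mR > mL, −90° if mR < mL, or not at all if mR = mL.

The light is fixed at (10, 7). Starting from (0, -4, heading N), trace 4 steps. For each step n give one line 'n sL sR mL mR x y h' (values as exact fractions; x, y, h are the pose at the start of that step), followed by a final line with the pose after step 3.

0 8/45 8/29 128/1305 8/45 0 -4 N
1 5/36 5/26 25/468 5/36 0 -3 W
2 8/45 40/313 -704/14085 8/45 -1 -3 S
3 20/81 4/25 -176/2025 20/81 -1 -4 E
final 0 -4 N

n=0: pose=(0,-4,N); sL=8/45, sR=8/29; mL=128/1305, mR=8/45; mL+mR=8/29 → advance +1; mR−mL=104/1305 → turn +1·90°
n=1: pose=(0,-3,W); sL=5/36, sR=5/26; mL=25/468, mR=5/36; mL+mR=5/26 → advance +1; mR−mL=10/117 → turn +1·90°
n=2: pose=(-1,-3,S); sL=8/45, sR=40/313; mL=-704/14085, mR=8/45; mL+mR=40/313 → advance +1; mR−mL=3208/14085 → turn +1·90°
n=3: pose=(-1,-4,E); sL=20/81, sR=4/25; mL=-176/2025, mR=20/81; mL+mR=4/25 → advance +1; mR−mL=676/2025 → turn +1·90°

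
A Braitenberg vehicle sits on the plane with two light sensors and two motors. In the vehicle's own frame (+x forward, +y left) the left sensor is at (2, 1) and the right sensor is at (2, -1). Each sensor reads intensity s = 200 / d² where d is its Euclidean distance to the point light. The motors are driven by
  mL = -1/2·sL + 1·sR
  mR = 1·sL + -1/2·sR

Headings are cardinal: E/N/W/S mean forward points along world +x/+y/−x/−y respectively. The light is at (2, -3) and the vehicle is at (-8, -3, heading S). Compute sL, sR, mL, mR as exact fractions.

left sensor world pos  = (-7, -5); dL² = 85
right sensor world pos = (-9, -5); dR² = 125
sL = 200/85 = 40/17
sR = 200/125 = 8/5
mL = -1/2·sL + 1·sR = 36/85
mR = 1·sL + -1/2·sR = 132/85

40/17 8/5 36/85 132/85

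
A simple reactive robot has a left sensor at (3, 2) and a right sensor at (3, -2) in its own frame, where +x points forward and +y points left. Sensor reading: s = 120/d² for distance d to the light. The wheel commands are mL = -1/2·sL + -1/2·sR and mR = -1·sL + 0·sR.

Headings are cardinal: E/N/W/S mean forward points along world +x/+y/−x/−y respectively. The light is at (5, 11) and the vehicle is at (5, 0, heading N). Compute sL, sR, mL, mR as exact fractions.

left sensor world pos  = (3, 3); dL² = 68
right sensor world pos = (7, 3); dR² = 68
sL = 120/68 = 30/17
sR = 120/68 = 30/17
mL = -1/2·sL + -1/2·sR = -30/17
mR = -1·sL + 0·sR = -30/17

30/17 30/17 -30/17 -30/17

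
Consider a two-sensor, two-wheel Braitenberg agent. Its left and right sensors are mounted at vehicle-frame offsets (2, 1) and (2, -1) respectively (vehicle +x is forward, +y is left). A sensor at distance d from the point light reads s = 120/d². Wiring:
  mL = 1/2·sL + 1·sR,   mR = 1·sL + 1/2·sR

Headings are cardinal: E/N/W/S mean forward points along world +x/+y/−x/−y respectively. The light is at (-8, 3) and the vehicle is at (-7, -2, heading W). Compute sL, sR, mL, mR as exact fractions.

left sensor world pos  = (-9, -3); dL² = 37
right sensor world pos = (-9, -1); dR² = 17
sL = 120/37 = 120/37
sR = 120/17 = 120/17
mL = 1/2·sL + 1·sR = 5460/629
mR = 1·sL + 1/2·sR = 4260/629

120/37 120/17 5460/629 4260/629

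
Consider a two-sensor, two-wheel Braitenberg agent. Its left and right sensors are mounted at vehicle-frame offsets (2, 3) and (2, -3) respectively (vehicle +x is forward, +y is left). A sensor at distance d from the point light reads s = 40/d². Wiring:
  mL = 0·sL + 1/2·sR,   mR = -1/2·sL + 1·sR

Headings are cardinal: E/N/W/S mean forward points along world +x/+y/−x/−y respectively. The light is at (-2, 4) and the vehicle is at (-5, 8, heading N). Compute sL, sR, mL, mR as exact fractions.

left sensor world pos  = (-8, 10); dL² = 72
right sensor world pos = (-2, 10); dR² = 36
sL = 40/72 = 5/9
sR = 40/36 = 10/9
mL = 0·sL + 1/2·sR = 5/9
mR = -1/2·sL + 1·sR = 5/6

5/9 10/9 5/9 5/6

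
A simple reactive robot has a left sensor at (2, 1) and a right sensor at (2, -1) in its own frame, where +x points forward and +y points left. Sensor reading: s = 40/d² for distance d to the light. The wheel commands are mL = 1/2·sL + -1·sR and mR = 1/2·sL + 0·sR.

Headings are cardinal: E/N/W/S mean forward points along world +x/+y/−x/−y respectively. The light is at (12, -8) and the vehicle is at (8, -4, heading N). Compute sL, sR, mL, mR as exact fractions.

left sensor world pos  = (7, -2); dL² = 61
right sensor world pos = (9, -2); dR² = 45
sL = 40/61 = 40/61
sR = 40/45 = 8/9
mL = 1/2·sL + -1·sR = -308/549
mR = 1/2·sL + 0·sR = 20/61

40/61 8/9 -308/549 20/61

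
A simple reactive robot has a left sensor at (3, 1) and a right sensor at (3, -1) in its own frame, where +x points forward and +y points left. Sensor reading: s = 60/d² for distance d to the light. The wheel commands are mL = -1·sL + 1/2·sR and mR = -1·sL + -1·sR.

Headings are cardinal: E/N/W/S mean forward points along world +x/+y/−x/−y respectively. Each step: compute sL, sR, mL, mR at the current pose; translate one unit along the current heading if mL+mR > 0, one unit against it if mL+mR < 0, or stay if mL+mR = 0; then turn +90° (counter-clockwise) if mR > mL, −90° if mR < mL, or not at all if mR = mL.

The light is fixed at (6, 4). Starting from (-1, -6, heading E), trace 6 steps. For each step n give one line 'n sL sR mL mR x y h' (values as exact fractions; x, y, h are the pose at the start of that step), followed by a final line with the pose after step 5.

n=0: pose=(-1,-6,E); sL=60/97, sR=60/137; mL=-5310/13289, mR=-14040/13289; mL+mR=-19350/13289 → advance -1; mR−mL=-90/137 → turn -1·90°
n=1: pose=(-2,-6,S); sL=30/109, sR=6/25; mL=-423/2725, mR=-1404/2725; mL+mR=-1827/2725 → advance -1; mR−mL=-9/25 → turn -1·90°
n=2: pose=(-2,-5,W); sL=60/221, sR=12/37; mL=-894/8177, mR=-4872/8177; mL+mR=-5766/8177 → advance -1; mR−mL=-18/37 → turn -1·90°
n=3: pose=(-1,-5,N); sL=3/5, sR=5/6; mL=-11/60, mR=-43/30; mL+mR=-97/60 → advance -1; mR−mL=-5/4 → turn -1·90°
n=4: pose=(-1,-6,E); sL=60/97, sR=60/137; mL=-5310/13289, mR=-14040/13289; mL+mR=-19350/13289 → advance -1; mR−mL=-90/137 → turn -1·90°
n=5: pose=(-2,-6,S); sL=30/109, sR=6/25; mL=-423/2725, mR=-1404/2725; mL+mR=-1827/2725 → advance -1; mR−mL=-9/25 → turn -1·90°

0 60/97 60/137 -5310/13289 -14040/13289 -1 -6 E
1 30/109 6/25 -423/2725 -1404/2725 -2 -6 S
2 60/221 12/37 -894/8177 -4872/8177 -2 -5 W
3 3/5 5/6 -11/60 -43/30 -1 -5 N
4 60/97 60/137 -5310/13289 -14040/13289 -1 -6 E
5 30/109 6/25 -423/2725 -1404/2725 -2 -6 S
final -2 -5 W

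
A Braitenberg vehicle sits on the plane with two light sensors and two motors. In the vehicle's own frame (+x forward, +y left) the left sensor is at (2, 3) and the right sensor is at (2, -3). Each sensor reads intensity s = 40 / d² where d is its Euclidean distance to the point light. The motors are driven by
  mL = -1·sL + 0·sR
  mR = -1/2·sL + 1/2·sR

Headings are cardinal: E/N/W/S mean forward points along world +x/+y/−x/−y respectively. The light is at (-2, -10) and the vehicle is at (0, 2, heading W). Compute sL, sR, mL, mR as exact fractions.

40/81 8/45 -40/81 -64/405

left sensor world pos  = (-2, -1); dL² = 81
right sensor world pos = (-2, 5); dR² = 225
sL = 40/81 = 40/81
sR = 40/225 = 8/45
mL = -1·sL + 0·sR = -40/81
mR = -1/2·sL + 1/2·sR = -64/405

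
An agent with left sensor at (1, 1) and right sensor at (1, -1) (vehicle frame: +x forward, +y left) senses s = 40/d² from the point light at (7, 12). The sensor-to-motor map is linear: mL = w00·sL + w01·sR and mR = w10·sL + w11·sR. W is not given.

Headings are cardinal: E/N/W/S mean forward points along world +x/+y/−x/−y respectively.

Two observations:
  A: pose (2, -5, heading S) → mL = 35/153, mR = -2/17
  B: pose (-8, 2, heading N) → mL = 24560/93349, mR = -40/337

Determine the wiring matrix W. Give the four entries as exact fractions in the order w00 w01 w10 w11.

1 1 -1 0

obs A: pose=(2,-5,S) → sL=2/17, sR=1/9, mL=35/153, mR=-2/17
obs B: pose=(-8,2,N) → sL=40/337, sR=40/277, mL=24560/93349, mR=-40/337
sensor matrix S = [[2/17, 1/9], [40/337, 40/277]]; det S = 54280/14282397
solve [mL_A; mL_B] = S·[w00; w01] and [mR_A; mR_B] = S·[w10; w11]:
  w00 = 1, w01 = 1, w10 = -1, w11 = 0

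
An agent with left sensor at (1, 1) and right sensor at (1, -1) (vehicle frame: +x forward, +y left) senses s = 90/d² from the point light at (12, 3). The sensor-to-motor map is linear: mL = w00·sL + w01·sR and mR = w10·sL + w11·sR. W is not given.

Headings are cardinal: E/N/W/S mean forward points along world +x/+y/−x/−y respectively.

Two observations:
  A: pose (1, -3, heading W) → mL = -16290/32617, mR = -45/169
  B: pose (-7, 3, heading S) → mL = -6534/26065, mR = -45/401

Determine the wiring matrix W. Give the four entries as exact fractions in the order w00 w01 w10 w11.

-1/2 -1/2 0 -1/2

obs A: pose=(1,-3,W) → sL=90/193, sR=90/169, mL=-16290/32617, mR=-45/169
obs B: pose=(-7,3,S) → sL=18/65, sR=90/401, mL=-6534/26065, mR=-45/401
sensor matrix S = [[90/193, 90/169], [18/65, 90/401]]; det S = -7279632/170032421
solve [mL_A; mL_B] = S·[w00; w01] and [mR_A; mR_B] = S·[w10; w11]:
  w00 = -1/2, w01 = -1/2, w10 = 0, w11 = -1/2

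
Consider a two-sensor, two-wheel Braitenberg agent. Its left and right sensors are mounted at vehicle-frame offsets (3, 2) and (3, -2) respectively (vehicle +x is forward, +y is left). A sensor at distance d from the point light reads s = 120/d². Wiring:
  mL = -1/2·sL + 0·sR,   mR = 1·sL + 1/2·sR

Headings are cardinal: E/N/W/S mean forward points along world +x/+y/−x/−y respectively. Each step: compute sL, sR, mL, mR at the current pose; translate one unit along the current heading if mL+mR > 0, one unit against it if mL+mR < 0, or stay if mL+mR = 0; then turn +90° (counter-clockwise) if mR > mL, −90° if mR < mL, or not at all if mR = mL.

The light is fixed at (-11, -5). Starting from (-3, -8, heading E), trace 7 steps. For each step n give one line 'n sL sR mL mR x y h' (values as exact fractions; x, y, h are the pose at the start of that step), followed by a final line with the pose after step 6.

0 60/61 60/73 -30/61 6210/4453 -3 -8 E
1 120/49 120/121 -60/49 17460/5929 -2 -8 N
2 30/13 10/3 -15/13 155/39 -2 -7 W
3 24/25 120/61 -12/25 2964/1525 -3 -7 S
4 60/61 60/73 -30/61 6210/4453 -3 -8 E
5 120/49 120/121 -60/49 17460/5929 -2 -8 N
6 30/13 10/3 -15/13 155/39 -2 -7 W
final -3 -7 S

n=0: pose=(-3,-8,E); sL=60/61, sR=60/73; mL=-30/61, mR=6210/4453; mL+mR=4020/4453 → advance +1; mR−mL=8400/4453 → turn +1·90°
n=1: pose=(-2,-8,N); sL=120/49, sR=120/121; mL=-60/49, mR=17460/5929; mL+mR=10200/5929 → advance +1; mR−mL=24720/5929 → turn +1·90°
n=2: pose=(-2,-7,W); sL=30/13, sR=10/3; mL=-15/13, mR=155/39; mL+mR=110/39 → advance +1; mR−mL=200/39 → turn +1·90°
n=3: pose=(-3,-7,S); sL=24/25, sR=120/61; mL=-12/25, mR=2964/1525; mL+mR=2232/1525 → advance +1; mR−mL=3696/1525 → turn +1·90°
n=4: pose=(-3,-8,E); sL=60/61, sR=60/73; mL=-30/61, mR=6210/4453; mL+mR=4020/4453 → advance +1; mR−mL=8400/4453 → turn +1·90°
n=5: pose=(-2,-8,N); sL=120/49, sR=120/121; mL=-60/49, mR=17460/5929; mL+mR=10200/5929 → advance +1; mR−mL=24720/5929 → turn +1·90°
n=6: pose=(-2,-7,W); sL=30/13, sR=10/3; mL=-15/13, mR=155/39; mL+mR=110/39 → advance +1; mR−mL=200/39 → turn +1·90°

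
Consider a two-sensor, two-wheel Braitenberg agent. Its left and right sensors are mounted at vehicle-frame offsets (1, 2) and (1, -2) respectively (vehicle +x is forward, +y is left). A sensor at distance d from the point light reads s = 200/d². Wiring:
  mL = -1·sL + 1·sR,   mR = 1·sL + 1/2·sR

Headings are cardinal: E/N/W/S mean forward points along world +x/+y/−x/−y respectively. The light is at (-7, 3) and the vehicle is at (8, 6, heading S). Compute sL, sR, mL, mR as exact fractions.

200/293 200/173 24000/50689 63900/50689

left sensor world pos  = (10, 5); dL² = 293
right sensor world pos = (6, 5); dR² = 173
sL = 200/293 = 200/293
sR = 200/173 = 200/173
mL = -1·sL + 1·sR = 24000/50689
mR = 1·sL + 1/2·sR = 63900/50689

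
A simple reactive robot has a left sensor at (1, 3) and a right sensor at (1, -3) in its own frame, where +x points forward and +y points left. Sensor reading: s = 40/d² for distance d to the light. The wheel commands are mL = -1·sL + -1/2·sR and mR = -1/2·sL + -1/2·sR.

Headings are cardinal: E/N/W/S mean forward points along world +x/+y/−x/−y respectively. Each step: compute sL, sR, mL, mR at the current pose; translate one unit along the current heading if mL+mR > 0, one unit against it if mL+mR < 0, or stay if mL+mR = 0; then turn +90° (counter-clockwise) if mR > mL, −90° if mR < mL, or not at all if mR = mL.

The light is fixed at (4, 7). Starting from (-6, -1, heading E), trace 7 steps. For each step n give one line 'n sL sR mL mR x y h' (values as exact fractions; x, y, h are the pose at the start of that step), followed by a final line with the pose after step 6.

n=0: pose=(-6,-1,E); sL=20/53, sR=20/101; mL=-2550/5353, mR=-1540/5353; mL+mR=-4090/5353 → advance -1; mR−mL=10/53 → turn +1·90°
n=1: pose=(-7,-1,N); sL=8/49, sR=40/113; mL=-1884/5537, mR=-1432/5537; mL+mR=-3316/5537 → advance -1; mR−mL=4/49 → turn +1·90°
n=2: pose=(-7,-2,W); sL=5/36, sR=2/9; mL=-1/4, mR=-13/72; mL+mR=-31/72 → advance -1; mR−mL=5/72 → turn +1·90°
n=3: pose=(-6,-2,S); sL=40/149, sR=40/269; mL=-13740/40081, mR=-8360/40081; mL+mR=-22100/40081 → advance -1; mR−mL=20/149 → turn +1·90°
n=4: pose=(-6,-1,E); sL=20/53, sR=20/101; mL=-2550/5353, mR=-1540/5353; mL+mR=-4090/5353 → advance -1; mR−mL=10/53 → turn +1·90°
n=5: pose=(-7,-1,N); sL=8/49, sR=40/113; mL=-1884/5537, mR=-1432/5537; mL+mR=-3316/5537 → advance -1; mR−mL=4/49 → turn +1·90°
n=6: pose=(-7,-2,W); sL=5/36, sR=2/9; mL=-1/4, mR=-13/72; mL+mR=-31/72 → advance -1; mR−mL=5/72 → turn +1·90°

0 20/53 20/101 -2550/5353 -1540/5353 -6 -1 E
1 8/49 40/113 -1884/5537 -1432/5537 -7 -1 N
2 5/36 2/9 -1/4 -13/72 -7 -2 W
3 40/149 40/269 -13740/40081 -8360/40081 -6 -2 S
4 20/53 20/101 -2550/5353 -1540/5353 -6 -1 E
5 8/49 40/113 -1884/5537 -1432/5537 -7 -1 N
6 5/36 2/9 -1/4 -13/72 -7 -2 W
final -6 -2 S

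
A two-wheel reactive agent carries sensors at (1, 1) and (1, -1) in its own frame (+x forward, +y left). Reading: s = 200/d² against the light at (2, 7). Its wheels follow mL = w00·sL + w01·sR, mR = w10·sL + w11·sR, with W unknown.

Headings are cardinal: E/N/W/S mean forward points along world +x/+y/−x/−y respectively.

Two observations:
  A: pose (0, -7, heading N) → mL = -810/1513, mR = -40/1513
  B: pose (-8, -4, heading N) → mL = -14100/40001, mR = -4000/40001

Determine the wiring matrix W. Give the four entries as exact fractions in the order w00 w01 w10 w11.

obs A: pose=(0,-7,N) → sL=100/89, sR=20/17, mL=-810/1513, mR=-40/1513
obs B: pose=(-8,-4,N) → sL=200/221, sR=200/181, mL=-14100/40001, mR=-4000/40001
sensor matrix S = [[100/89, 20/17], [200/221, 200/181]]; det S = 10704000/60521513
solve [mL_A; mL_B] = S·[w00; w01] and [mR_A; mR_B] = S·[w10; w11]:
  w00 = -1, w01 = 1/2, w10 = 1/2, w11 = -1/2

-1 1/2 1/2 -1/2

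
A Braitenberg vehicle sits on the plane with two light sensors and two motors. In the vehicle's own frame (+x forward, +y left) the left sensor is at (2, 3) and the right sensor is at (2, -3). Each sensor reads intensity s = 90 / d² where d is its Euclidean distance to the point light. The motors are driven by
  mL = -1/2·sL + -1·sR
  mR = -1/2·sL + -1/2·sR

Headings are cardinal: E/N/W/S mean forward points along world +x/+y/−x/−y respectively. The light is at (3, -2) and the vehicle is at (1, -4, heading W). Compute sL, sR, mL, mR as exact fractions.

left sensor world pos  = (-1, -7); dL² = 41
right sensor world pos = (-1, -1); dR² = 17
sL = 90/41 = 90/41
sR = 90/17 = 90/17
mL = -1/2·sL + -1·sR = -4455/697
mR = -1/2·sL + -1/2·sR = -2610/697

90/41 90/17 -4455/697 -2610/697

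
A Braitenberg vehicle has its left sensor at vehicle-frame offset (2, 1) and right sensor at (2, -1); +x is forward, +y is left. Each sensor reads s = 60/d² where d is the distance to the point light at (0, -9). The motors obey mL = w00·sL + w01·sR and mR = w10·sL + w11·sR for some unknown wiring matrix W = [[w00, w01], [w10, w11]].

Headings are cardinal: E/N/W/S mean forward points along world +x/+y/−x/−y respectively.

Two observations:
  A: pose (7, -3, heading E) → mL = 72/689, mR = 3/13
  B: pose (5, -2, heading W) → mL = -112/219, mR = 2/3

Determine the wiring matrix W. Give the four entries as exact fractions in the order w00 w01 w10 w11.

-1 1 1/2 0

obs A: pose=(7,-3,E) → sL=6/13, sR=30/53, mL=72/689, mR=3/13
obs B: pose=(5,-2,W) → sL=4/3, sR=60/73, mL=-112/219, mR=2/3
sensor matrix S = [[6/13, 30/53], [4/3, 60/73]]; det S = -18880/50297
solve [mL_A; mL_B] = S·[w00; w01] and [mR_A; mR_B] = S·[w10; w11]:
  w00 = -1, w01 = 1, w10 = 1/2, w11 = 0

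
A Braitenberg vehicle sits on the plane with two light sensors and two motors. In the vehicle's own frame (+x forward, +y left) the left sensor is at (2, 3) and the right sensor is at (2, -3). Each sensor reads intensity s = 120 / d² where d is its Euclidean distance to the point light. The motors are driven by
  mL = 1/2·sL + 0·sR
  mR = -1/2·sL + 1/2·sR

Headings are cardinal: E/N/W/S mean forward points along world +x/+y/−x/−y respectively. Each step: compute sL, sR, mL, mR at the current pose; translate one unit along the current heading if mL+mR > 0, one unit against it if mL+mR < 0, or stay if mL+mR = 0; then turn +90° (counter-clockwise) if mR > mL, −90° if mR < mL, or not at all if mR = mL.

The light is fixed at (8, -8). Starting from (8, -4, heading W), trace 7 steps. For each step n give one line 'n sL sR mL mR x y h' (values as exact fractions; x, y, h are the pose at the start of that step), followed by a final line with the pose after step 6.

0 24 120/53 12 -576/53 8 -4 W
1 30/13 3 15/13 9/26 7 -4 N
2 24/13 24 12/13 144/13 7 -3 E
3 60/29 60/29 30/29 0 8 -3 N
4 24/17 120/13 12/17 864/221 8 -2 E
5 30/17 3/2 15/17 -9/68 9 -2 N
6 120/109 24/5 60/109 1008/545 9 -1 E
final 10 -1 N

n=0: pose=(8,-4,W); sL=24, sR=120/53; mL=12, mR=-576/53; mL+mR=60/53 → advance +1; mR−mL=-1212/53 → turn -1·90°
n=1: pose=(7,-4,N); sL=30/13, sR=3; mL=15/13, mR=9/26; mL+mR=3/2 → advance +1; mR−mL=-21/26 → turn -1·90°
n=2: pose=(7,-3,E); sL=24/13, sR=24; mL=12/13, mR=144/13; mL+mR=12 → advance +1; mR−mL=132/13 → turn +1·90°
n=3: pose=(8,-3,N); sL=60/29, sR=60/29; mL=30/29, mR=0; mL+mR=30/29 → advance +1; mR−mL=-30/29 → turn -1·90°
n=4: pose=(8,-2,E); sL=24/17, sR=120/13; mL=12/17, mR=864/221; mL+mR=60/13 → advance +1; mR−mL=708/221 → turn +1·90°
n=5: pose=(9,-2,N); sL=30/17, sR=3/2; mL=15/17, mR=-9/68; mL+mR=3/4 → advance +1; mR−mL=-69/68 → turn -1·90°
n=6: pose=(9,-1,E); sL=120/109, sR=24/5; mL=60/109, mR=1008/545; mL+mR=12/5 → advance +1; mR−mL=708/545 → turn +1·90°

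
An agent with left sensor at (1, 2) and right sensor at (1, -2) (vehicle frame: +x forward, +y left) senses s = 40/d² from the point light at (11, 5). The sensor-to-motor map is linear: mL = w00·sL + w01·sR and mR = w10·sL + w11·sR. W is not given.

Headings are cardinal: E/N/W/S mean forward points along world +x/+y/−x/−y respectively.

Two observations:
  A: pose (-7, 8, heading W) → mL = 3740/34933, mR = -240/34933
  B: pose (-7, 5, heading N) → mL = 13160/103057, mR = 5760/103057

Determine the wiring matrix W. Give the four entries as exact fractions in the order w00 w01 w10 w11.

obs A: pose=(-7,8,W) → sL=20/181, sR=20/193, mL=3740/34933, mR=-240/34933
obs B: pose=(-7,5,N) → sL=40/401, sR=40/257, mL=13160/103057, mR=5760/103057
sensor matrix S = [[20/181, 20/193], [40/401, 40/257]]; det S = 24700800/3600090181
solve [mL_A; mL_B] = S·[w00; w01] and [mR_A; mR_B] = S·[w10; w11]:
  w00 = 1/2, w01 = 1/2, w10 = -1, w11 = 1

1/2 1/2 -1 1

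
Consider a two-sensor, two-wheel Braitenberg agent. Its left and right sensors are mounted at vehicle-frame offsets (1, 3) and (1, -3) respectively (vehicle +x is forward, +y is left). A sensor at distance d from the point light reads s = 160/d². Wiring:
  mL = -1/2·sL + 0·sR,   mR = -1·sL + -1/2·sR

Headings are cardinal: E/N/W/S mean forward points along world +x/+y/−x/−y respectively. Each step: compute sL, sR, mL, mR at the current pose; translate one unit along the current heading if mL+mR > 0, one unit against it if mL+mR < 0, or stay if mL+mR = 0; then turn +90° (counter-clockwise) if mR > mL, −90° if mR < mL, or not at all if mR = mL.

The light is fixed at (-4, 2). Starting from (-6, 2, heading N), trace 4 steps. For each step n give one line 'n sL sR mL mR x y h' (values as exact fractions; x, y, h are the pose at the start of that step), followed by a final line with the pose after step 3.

n=0: pose=(-6,2,N); sL=80/13, sR=80; mL=-40/13, mR=-600/13; mL+mR=-640/13 → advance -1; mR−mL=-560/13 → turn -1·90°
n=1: pose=(-6,1,E); sL=32, sR=160/17; mL=-16, mR=-624/17; mL+mR=-896/17 → advance -1; mR−mL=-352/17 → turn -1·90°
n=2: pose=(-7,1,S); sL=40, sR=4; mL=-20, mR=-42; mL+mR=-62 → advance -1; mR−mL=-22 → turn -1·90°
n=3: pose=(-7,2,W); sL=32/5, sR=32/5; mL=-16/5, mR=-48/5; mL+mR=-64/5 → advance -1; mR−mL=-32/5 → turn -1·90°

0 80/13 80 -40/13 -600/13 -6 2 N
1 32 160/17 -16 -624/17 -6 1 E
2 40 4 -20 -42 -7 1 S
3 32/5 32/5 -16/5 -48/5 -7 2 W
final -6 2 N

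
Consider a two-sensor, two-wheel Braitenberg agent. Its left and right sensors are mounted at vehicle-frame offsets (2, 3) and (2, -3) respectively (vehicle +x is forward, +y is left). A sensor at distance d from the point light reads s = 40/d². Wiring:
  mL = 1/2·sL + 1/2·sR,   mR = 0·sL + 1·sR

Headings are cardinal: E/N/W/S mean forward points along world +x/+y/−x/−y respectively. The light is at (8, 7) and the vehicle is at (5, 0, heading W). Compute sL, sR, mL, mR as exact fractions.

left sensor world pos  = (3, -3); dL² = 125
right sensor world pos = (3, 3); dR² = 41
sL = 40/125 = 8/25
sR = 40/41 = 40/41
mL = 1/2·sL + 1/2·sR = 664/1025
mR = 0·sL + 1·sR = 40/41

8/25 40/41 664/1025 40/41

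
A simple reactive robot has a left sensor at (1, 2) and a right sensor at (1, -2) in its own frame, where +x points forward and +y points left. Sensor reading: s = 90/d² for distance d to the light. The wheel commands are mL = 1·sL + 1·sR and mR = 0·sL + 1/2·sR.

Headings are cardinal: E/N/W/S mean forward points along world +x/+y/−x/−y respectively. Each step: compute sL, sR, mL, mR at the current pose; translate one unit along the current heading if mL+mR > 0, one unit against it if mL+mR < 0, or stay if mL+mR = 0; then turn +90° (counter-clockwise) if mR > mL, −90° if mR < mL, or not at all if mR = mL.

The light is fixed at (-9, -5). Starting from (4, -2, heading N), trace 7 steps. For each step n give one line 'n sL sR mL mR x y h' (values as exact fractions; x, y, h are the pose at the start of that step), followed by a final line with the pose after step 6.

0 90/137 90/241 34020/33017 45/241 4 -2 N
1 45/116 9/20 243/290 9/40 4 -1 E
2 18/53 10/17 836/901 5/17 5 -1 S
3 9/17 45/97 1638/1649 45/194 5 -2 W
4 90/137 90/241 34020/33017 45/241 4 -2 N
5 45/116 9/20 243/290 9/40 4 -1 E
6 18/53 10/17 836/901 5/17 5 -1 S
final 5 -2 W

n=0: pose=(4,-2,N); sL=90/137, sR=90/241; mL=34020/33017, mR=45/241; mL+mR=40185/33017 → advance +1; mR−mL=-27855/33017 → turn -1·90°
n=1: pose=(4,-1,E); sL=45/116, sR=9/20; mL=243/290, mR=9/40; mL+mR=1233/1160 → advance +1; mR−mL=-711/1160 → turn -1·90°
n=2: pose=(5,-1,S); sL=18/53, sR=10/17; mL=836/901, mR=5/17; mL+mR=1101/901 → advance +1; mR−mL=-571/901 → turn -1·90°
n=3: pose=(5,-2,W); sL=9/17, sR=45/97; mL=1638/1649, mR=45/194; mL+mR=4041/3298 → advance +1; mR−mL=-2511/3298 → turn -1·90°
n=4: pose=(4,-2,N); sL=90/137, sR=90/241; mL=34020/33017, mR=45/241; mL+mR=40185/33017 → advance +1; mR−mL=-27855/33017 → turn -1·90°
n=5: pose=(4,-1,E); sL=45/116, sR=9/20; mL=243/290, mR=9/40; mL+mR=1233/1160 → advance +1; mR−mL=-711/1160 → turn -1·90°
n=6: pose=(5,-1,S); sL=18/53, sR=10/17; mL=836/901, mR=5/17; mL+mR=1101/901 → advance +1; mR−mL=-571/901 → turn -1·90°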